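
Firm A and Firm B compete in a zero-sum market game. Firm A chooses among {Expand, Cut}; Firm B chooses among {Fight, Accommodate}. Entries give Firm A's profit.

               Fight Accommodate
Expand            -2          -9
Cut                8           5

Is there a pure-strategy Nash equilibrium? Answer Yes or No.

Row minima: Expand → -9, Cut → 5; maximin = 5.
Column maxima: Fight → 8, Accommodate → 5; minimax = 5.
maximin = minimax = 5, so a saddle point exists.

Yes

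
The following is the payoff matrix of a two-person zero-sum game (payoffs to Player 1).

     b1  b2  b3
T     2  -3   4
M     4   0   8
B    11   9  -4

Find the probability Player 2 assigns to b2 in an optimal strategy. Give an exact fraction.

Row minima: T → -3, M → 0, B → -4; maximin = 0.
Column maxima: b1 → 11, b2 → 9, b3 → 8; minimax = 8.
0 ≠ 8, so there is no saddle point; optimal play is mixed.
T is strictly dominated by M, so Player 1 never plays it.
b1 is strictly dominated by b2 (it gives Player 1 strictly more in every row), so Player 2 never plays it.
On the remaining 2×2 (M, B vs b2, b3):
Let Player 1 play M with probability p. Expected payoff against b2: 0p + 9(1−p) = −9p + 9; against b3: 8p + (-4)(1−p) = 12p − 4.
Setting these equal: −9p + 9 = 12p − 4 ⇒ −21p = -13 ⇒ p = 13/21, and the value is (-9)·(13/21) + 9 = 24/7.
For Player 2: with q = P(b2), equating M's and B's payoffs gives −8q + 8 = 13q − 4 ⇒ q = 4/7.

4/7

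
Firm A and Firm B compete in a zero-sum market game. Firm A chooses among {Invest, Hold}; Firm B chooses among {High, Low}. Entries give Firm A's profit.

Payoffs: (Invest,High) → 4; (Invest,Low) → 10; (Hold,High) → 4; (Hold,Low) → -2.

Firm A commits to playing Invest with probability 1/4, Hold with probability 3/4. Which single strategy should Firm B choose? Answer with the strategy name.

Low

If Firm B plays High, Firm A's expected payoff is (1/4)·4 + (3/4)·4 = 4.
If Firm B plays Low, Firm A's expected payoff is (1/4)·10 + (3/4)·(-2) = 1.
Firm B minimizes Firm A's payoff; the smallest is 1, so the best response is Low.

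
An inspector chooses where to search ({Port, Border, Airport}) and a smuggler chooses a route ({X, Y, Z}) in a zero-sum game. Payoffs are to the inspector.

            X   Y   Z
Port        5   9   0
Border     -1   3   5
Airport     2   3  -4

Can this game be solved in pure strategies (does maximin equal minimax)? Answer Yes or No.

No

Row minima: Port → 0, Border → -1, Airport → -4; maximin = 0.
Column maxima: X → 5, Y → 9, Z → 5; minimax = 5.
0 ≠ 5, so no pure-strategy equilibrium exists.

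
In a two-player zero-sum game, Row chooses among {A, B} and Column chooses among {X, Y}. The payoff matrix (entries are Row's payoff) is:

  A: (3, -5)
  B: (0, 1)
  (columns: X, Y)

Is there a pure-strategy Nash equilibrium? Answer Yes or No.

Row minima: A → -5, B → 0; maximin = 0.
Column maxima: X → 3, Y → 1; minimax = 1.
0 ≠ 1, so no pure-strategy equilibrium exists.

No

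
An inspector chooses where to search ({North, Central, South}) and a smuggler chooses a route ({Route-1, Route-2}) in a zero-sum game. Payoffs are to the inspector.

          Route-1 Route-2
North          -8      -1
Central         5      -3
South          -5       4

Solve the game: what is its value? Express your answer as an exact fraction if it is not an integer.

Row minima: North → -8, Central → -3, South → -5; maximin = -3.
Column maxima: Route-1 → 5, Route-2 → 4; minimax = 4.
-3 ≠ 4, so there is no saddle point; optimal play is mixed.
North is strictly dominated by South, so the inspector never plays it.
On the remaining 2×2 (Central, South vs Route-1, Route-2):
Let the inspector play Central with probability p. Expected payoff against Route-1: 5p + (-5)(1−p) = 10p − 5; against Route-2: (-3)p + 4(1−p) = −7p + 4.
Setting these equal: 10p − 5 = −7p + 4 ⇒ 17p = 9 ⇒ p = 9/17, and the value is (10)·(9/17) − 5 = 5/17.
For the smuggler: with q = P(Route-1), equating Central's and South's payoffs gives 8q − 3 = −9q + 4 ⇒ q = 7/17.

5/17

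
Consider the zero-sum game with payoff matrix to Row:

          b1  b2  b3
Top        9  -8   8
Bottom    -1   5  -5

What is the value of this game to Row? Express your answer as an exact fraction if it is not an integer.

Row minima: Top → -8, Bottom → -5; maximin = -5.
Column maxima: b1 → 9, b2 → 5, b3 → 8; minimax = 5.
-5 ≠ 5, so there is no saddle point; optimal play is mixed.
b1 is strictly dominated by b3 (it gives Row strictly more in every row), so Column never plays it.
On the remaining 2×2 (Top, Bottom vs b2, b3):
Let Row play Top with probability p. Expected payoff against b2: (-8)p + 5(1−p) = −13p + 5; against b3: 8p + (-5)(1−p) = 13p − 5.
Setting these equal: −13p + 5 = 13p − 5 ⇒ −26p = -10 ⇒ p = 5/13, and the value is (-13)·(5/13) + 5 = 0.
For Column: with q = P(b2), equating Top's and Bottom's payoffs gives −16q + 8 = 10q − 5 ⇒ q = 1/2.

0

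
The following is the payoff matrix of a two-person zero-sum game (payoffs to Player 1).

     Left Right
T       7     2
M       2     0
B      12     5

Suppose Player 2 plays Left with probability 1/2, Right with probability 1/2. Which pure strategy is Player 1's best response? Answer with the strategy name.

B

Expected payoff of T: (1/2)·7 + (1/2)·2 = 9/2.
Expected payoff of M: (1/2)·2 + (1/2)·0 = 1.
Expected payoff of B: (1/2)·12 + (1/2)·5 = 17/2.
The largest is 17/2, so Player 1's best response is B.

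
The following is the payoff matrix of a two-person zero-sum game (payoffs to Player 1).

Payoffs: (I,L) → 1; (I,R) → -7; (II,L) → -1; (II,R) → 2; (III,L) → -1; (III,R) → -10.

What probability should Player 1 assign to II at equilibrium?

Row minima: I → -7, II → -1, III → -10; maximin = -1.
Column maxima: L → 1, R → 2; minimax = 1.
-1 ≠ 1, so there is no saddle point; optimal play is mixed.
III is strictly dominated by I, so Player 1 never plays it.
On the remaining 2×2 (I, II vs L, R):
Let Player 1 play I with probability p. Expected payoff against L: 1p + (-1)(1−p) = 2p − 1; against R: (-7)p + 2(1−p) = −9p + 2.
Setting these equal: 2p − 1 = −9p + 2 ⇒ 11p = 3 ⇒ p = 3/11, and the value is (2)·(3/11) − 1 = -5/11.
For Player 2: with q = P(L), equating I's and II's payoffs gives 8q − 7 = −3q + 2 ⇒ q = 9/11.

8/11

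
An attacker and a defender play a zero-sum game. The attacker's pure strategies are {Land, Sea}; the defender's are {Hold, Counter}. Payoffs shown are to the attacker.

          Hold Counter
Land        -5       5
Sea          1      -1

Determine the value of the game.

0

Row minima: Land → -5, Sea → -1; maximin = -1.
Column maxima: Hold → 1, Counter → 5; minimax = 1.
-1 ≠ 1, so there is no saddle point; optimal play is mixed.
Let the attacker play Land with probability p. Expected payoff against Hold: (-5)p + 1(1−p) = −6p + 1; against Counter: 5p + (-1)(1−p) = 6p − 1.
Setting these equal: −6p + 1 = 6p − 1 ⇒ −12p = -2 ⇒ p = 1/6, and the value is (-6)·(1/6) + 1 = 0.
For the defender: with q = P(Hold), equating Land's and Sea's payoffs gives −10q + 5 = 2q − 1 ⇒ q = 1/2.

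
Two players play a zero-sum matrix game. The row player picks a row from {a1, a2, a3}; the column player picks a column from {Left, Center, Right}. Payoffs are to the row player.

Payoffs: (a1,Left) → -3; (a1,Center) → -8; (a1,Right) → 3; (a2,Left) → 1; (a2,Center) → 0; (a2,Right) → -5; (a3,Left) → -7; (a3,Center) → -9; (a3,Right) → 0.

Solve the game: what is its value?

Row minima: a1 → -8, a2 → -5, a3 → -9; maximin = -5.
Column maxima: Left → 1, Center → 0, Right → 3; minimax = 0.
-5 ≠ 0, so there is no saddle point; optimal play is mixed.
a3 is strictly dominated by a1, so the row player never plays it.
Left is strictly dominated by Center (it gives the row player strictly more in every row), so the column player never plays it.
On the remaining 2×2 (a1, a2 vs Center, Right):
Let the row player play a1 with probability p. Expected payoff against Center: (-8)p + 0(1−p) = −8p; against Right: 3p + (-5)(1−p) = 8p − 5.
Setting these equal: −8p = 8p − 5 ⇒ −16p = -5 ⇒ p = 5/16, and the value is (-8)·(5/16) = -5/2.
For the column player: with q = P(Center), equating a1's and a2's payoffs gives −11q + 3 = 5q − 5 ⇒ q = 1/2.

-5/2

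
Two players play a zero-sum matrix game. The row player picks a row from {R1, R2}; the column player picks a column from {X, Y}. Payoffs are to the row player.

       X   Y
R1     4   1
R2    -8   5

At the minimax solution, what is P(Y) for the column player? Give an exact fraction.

3/4

Row minima: R1 → 1, R2 → -8; maximin = 1.
Column maxima: X → 4, Y → 5; minimax = 4.
1 ≠ 4, so there is no saddle point; optimal play is mixed.
Let the row player play R1 with probability p. Expected payoff against X: 4p + (-8)(1−p) = 12p − 8; against Y: 1p + 5(1−p) = −4p + 5.
Setting these equal: 12p − 8 = −4p + 5 ⇒ 16p = 13 ⇒ p = 13/16, and the value is (12)·(13/16) − 8 = 7/4.
For the column player: with q = P(X), equating R1's and R2's payoffs gives 3q + 1 = −13q + 5 ⇒ q = 1/4.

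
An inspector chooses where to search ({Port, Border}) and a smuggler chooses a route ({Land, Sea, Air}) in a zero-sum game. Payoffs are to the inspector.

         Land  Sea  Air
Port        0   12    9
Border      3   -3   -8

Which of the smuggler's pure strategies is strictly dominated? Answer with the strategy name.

Sea

Air holds the inspector's payoff strictly below Sea in every row: 9 < 12, -8 < -3.
So Sea is strictly dominated for the smuggler.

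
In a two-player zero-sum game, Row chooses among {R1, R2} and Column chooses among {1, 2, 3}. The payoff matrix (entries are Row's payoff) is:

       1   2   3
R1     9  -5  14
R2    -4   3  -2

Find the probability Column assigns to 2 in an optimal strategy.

Row minima: R1 → -5, R2 → -4; maximin = -4.
Column maxima: 1 → 9, 2 → 3, 3 → 14; minimax = 3.
-4 ≠ 3, so there is no saddle point; optimal play is mixed.
3 is strictly dominated by 1 (it gives Row strictly more in every row), so Column never plays it.
On the remaining 2×2 (R1, R2 vs 1, 2):
Let Row play R1 with probability p. Expected payoff against 1: 9p + (-4)(1−p) = 13p − 4; against 2: (-5)p + 3(1−p) = −8p + 3.
Setting these equal: 13p − 4 = −8p + 3 ⇒ 21p = 7 ⇒ p = 1/3, and the value is (13)·(1/3) − 4 = 1/3.
For Column: with q = P(1), equating R1's and R2's payoffs gives 14q − 5 = −7q + 3 ⇒ q = 8/21.

13/21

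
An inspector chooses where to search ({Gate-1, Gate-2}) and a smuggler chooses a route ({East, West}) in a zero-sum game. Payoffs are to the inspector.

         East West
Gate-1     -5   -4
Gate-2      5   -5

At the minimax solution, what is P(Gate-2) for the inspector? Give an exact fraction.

Row minima: Gate-1 → -5, Gate-2 → -5; maximin = -5.
Column maxima: East → 5, West → -4; minimax = -4.
-5 ≠ -4, so there is no saddle point; optimal play is mixed.
Let the inspector play Gate-1 with probability p. Expected payoff against East: (-5)p + 5(1−p) = −10p + 5; against West: (-4)p + (-5)(1−p) = p − 5.
Setting these equal: −10p + 5 = p − 5 ⇒ −11p = -10 ⇒ p = 10/11, and the value is (-10)·(10/11) + 5 = -45/11.
For the smuggler: with q = P(East), equating Gate-1's and Gate-2's payoffs gives −q − 4 = 10q − 5 ⇒ q = 1/11.

1/11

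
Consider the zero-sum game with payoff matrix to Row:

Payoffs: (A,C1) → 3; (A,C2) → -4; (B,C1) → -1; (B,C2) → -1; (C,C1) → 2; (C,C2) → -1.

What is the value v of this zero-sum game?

-1

Row minima: A → -4, B → -1, C → -1; maximin = -1.
Column maxima: C1 → 3, C2 → -1; minimax = -1.
Since maximin = minimax = -1, there is a saddle point and the value is -1.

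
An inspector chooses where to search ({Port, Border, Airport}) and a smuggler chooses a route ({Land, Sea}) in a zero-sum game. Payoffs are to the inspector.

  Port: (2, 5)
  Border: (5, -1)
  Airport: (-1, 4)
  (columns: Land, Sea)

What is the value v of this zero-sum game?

3

Row minima: Port → 2, Border → -1, Airport → -1; maximin = 2.
Column maxima: Land → 5, Sea → 5; minimax = 5.
2 ≠ 5, so there is no saddle point; optimal play is mixed.
Airport is strictly dominated by Port, so the inspector never plays it.
On the remaining 2×2 (Port, Border vs Land, Sea):
Let the inspector play Port with probability p. Expected payoff against Land: 2p + 5(1−p) = −3p + 5; against Sea: 5p + (-1)(1−p) = 6p − 1.
Setting these equal: −3p + 5 = 6p − 1 ⇒ −9p = -6 ⇒ p = 2/3, and the value is (-3)·(2/3) + 5 = 3.
For the smuggler: with q = P(Land), equating Port's and Border's payoffs gives −3q + 5 = 6q − 1 ⇒ q = 2/3.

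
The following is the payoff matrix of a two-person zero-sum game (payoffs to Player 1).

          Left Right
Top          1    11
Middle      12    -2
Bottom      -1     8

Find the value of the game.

67/12

Row minima: Top → 1, Middle → -2, Bottom → -1; maximin = 1.
Column maxima: Left → 12, Right → 11; minimax = 11.
1 ≠ 11, so there is no saddle point; optimal play is mixed.
Bottom is strictly dominated by Top, so Player 1 never plays it.
On the remaining 2×2 (Top, Middle vs Left, Right):
Let Player 1 play Top with probability p. Expected payoff against Left: 1p + 12(1−p) = −11p + 12; against Right: 11p + (-2)(1−p) = 13p − 2.
Setting these equal: −11p + 12 = 13p − 2 ⇒ −24p = -14 ⇒ p = 7/12, and the value is (-11)·(7/12) + 12 = 67/12.
For Player 2: with q = P(Left), equating Top's and Middle's payoffs gives −10q + 11 = 14q − 2 ⇒ q = 13/24.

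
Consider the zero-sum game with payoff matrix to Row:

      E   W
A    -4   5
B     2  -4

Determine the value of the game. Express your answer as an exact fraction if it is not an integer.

Row minima: A → -4, B → -4; maximin = -4.
Column maxima: E → 2, W → 5; minimax = 2.
-4 ≠ 2, so there is no saddle point; optimal play is mixed.
Let Row play A with probability p. Expected payoff against E: (-4)p + 2(1−p) = −6p + 2; against W: 5p + (-4)(1−p) = 9p − 4.
Setting these equal: −6p + 2 = 9p − 4 ⇒ −15p = -6 ⇒ p = 2/5, and the value is (-6)·(2/5) + 2 = -2/5.
For Column: with q = P(E), equating A's and B's payoffs gives −9q + 5 = 6q − 4 ⇒ q = 3/5.

-2/5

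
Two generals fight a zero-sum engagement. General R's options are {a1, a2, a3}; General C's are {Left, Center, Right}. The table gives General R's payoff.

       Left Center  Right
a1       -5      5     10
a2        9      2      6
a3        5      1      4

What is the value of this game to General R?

Row minima: a1 → -5, a2 → 2, a3 → 1; maximin = 2.
Column maxima: Left → 9, Center → 5, Right → 10; minimax = 5.
2 ≠ 5, so there is no saddle point; optimal play is mixed.
a3 is strictly dominated by a2, so General R never plays it.
Right is strictly dominated by Center (it gives General R strictly more in every row), so General C never plays it.
On the remaining 2×2 (a1, a2 vs Left, Center):
Let General R play a1 with probability p. Expected payoff against Left: (-5)p + 9(1−p) = −14p + 9; against Center: 5p + 2(1−p) = 3p + 2.
Setting these equal: −14p + 9 = 3p + 2 ⇒ −17p = -7 ⇒ p = 7/17, and the value is (-14)·(7/17) + 9 = 55/17.
For General C: with q = P(Left), equating a1's and a2's payoffs gives −10q + 5 = 7q + 2 ⇒ q = 3/17.

55/17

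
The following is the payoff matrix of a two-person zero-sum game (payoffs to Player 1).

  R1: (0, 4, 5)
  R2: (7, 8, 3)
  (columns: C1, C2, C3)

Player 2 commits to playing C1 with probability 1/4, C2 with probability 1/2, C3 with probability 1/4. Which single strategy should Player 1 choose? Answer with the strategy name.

R2

Expected payoff of R1: (1/4)·0 + (1/2)·4 + (1/4)·5 = 13/4.
Expected payoff of R2: (1/4)·7 + (1/2)·8 + (1/4)·3 = 13/2.
The largest is 13/2, so Player 1's best response is R2.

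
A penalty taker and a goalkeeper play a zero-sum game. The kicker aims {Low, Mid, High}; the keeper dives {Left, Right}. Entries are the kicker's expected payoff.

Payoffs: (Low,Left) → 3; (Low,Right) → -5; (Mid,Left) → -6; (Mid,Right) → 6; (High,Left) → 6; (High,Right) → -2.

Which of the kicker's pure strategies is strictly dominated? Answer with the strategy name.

High gives a strictly higher payoff than Low against every column: 6 > 3, -2 > -5.
So Low is strictly dominated and the kicker never plays it.

Low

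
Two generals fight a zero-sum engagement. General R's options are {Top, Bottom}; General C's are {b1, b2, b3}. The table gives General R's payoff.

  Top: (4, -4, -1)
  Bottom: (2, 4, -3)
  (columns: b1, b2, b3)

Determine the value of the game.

-8/5

Row minima: Top → -4, Bottom → -3; maximin = -3.
Column maxima: b1 → 4, b2 → 4, b3 → -1; minimax = -1.
-3 ≠ -1, so there is no saddle point; optimal play is mixed.
b1 is strictly dominated by b3 (it gives General R strictly more in every row), so General C never plays it.
On the remaining 2×2 (Top, Bottom vs b2, b3):
Let General R play Top with probability p. Expected payoff against b2: (-4)p + 4(1−p) = −8p + 4; against b3: (-1)p + (-3)(1−p) = 2p − 3.
Setting these equal: −8p + 4 = 2p − 3 ⇒ −10p = -7 ⇒ p = 7/10, and the value is (-8)·(7/10) + 4 = -8/5.
For General C: with q = P(b2), equating Top's and Bottom's payoffs gives −3q − 1 = 7q − 3 ⇒ q = 1/5.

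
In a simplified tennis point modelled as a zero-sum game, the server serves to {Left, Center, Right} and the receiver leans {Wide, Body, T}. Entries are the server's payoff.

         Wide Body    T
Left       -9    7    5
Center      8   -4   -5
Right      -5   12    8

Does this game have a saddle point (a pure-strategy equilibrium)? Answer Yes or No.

No

Row minima: Left → -9, Center → -5, Right → -5; maximin = -5.
Column maxima: Wide → 8, Body → 12, T → 8; minimax = 8.
-5 ≠ 8, so no pure-strategy equilibrium exists.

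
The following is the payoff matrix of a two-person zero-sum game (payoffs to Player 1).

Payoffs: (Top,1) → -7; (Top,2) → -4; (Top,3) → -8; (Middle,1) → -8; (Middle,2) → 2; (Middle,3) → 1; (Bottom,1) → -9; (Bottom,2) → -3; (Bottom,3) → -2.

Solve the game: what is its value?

-71/10

Row minima: Top → -8, Middle → -8, Bottom → -9; maximin = -8.
Column maxima: 1 → -7, 2 → 2, 3 → 1; minimax = -7.
-8 ≠ -7, so there is no saddle point; optimal play is mixed.
Bottom is strictly dominated by Middle, so Player 1 never plays it.
2 is strictly dominated by 1 (it gives Player 1 strictly more in every row), so Player 2 never plays it.
On the remaining 2×2 (Top, Middle vs 1, 3):
Let Player 1 play Top with probability p. Expected payoff against 1: (-7)p + (-8)(1−p) = p − 8; against 3: (-8)p + 1(1−p) = −9p + 1.
Setting these equal: p − 8 = −9p + 1 ⇒ 10p = 9 ⇒ p = 9/10, and the value is (1)·(9/10) − 8 = -71/10.
For Player 2: with q = P(1), equating Top's and Middle's payoffs gives q − 8 = −9q + 1 ⇒ q = 9/10.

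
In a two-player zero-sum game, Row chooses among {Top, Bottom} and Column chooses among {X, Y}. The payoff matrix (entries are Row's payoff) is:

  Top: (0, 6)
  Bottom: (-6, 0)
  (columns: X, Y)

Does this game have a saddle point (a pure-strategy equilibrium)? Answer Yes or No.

Yes

Row minima: Top → 0, Bottom → -6; maximin = 0.
Column maxima: X → 0, Y → 6; minimax = 0.
maximin = minimax = 0, so a saddle point exists.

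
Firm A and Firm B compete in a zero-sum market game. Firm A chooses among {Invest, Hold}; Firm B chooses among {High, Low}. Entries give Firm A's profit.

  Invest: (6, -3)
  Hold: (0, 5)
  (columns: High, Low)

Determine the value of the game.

Row minima: Invest → -3, Hold → 0; maximin = 0.
Column maxima: High → 6, Low → 5; minimax = 5.
0 ≠ 5, so there is no saddle point; optimal play is mixed.
Let Firm A play Invest with probability p. Expected payoff against High: 6p + 0(1−p) = 6p; against Low: (-3)p + 5(1−p) = −8p + 5.
Setting these equal: 6p = −8p + 5 ⇒ 14p = 5 ⇒ p = 5/14, and the value is (6)·(5/14) = 15/7.
For Firm B: with q = P(High), equating Invest's and Hold's payoffs gives 9q − 3 = −5q + 5 ⇒ q = 4/7.

15/7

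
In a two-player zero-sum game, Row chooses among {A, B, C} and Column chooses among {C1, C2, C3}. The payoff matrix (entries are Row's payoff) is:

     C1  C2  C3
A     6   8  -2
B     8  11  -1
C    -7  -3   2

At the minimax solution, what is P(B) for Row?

1/2

Row minima: A → -2, B → -1, C → -7; maximin = -1.
Column maxima: C1 → 8, C2 → 11, C3 → 2; minimax = 2.
-1 ≠ 2, so there is no saddle point; optimal play is mixed.
A is strictly dominated by B, so Row never plays it.
C2 is strictly dominated by C1 (it gives Row strictly more in every row), so Column never plays it.
On the remaining 2×2 (B, C vs C1, C3):
Let Row play B with probability p. Expected payoff against C1: 8p + (-7)(1−p) = 15p − 7; against C3: (-1)p + 2(1−p) = −3p + 2.
Setting these equal: 15p − 7 = −3p + 2 ⇒ 18p = 9 ⇒ p = 1/2, and the value is (15)·(1/2) − 7 = 1/2.
For Column: with q = P(C1), equating B's and C's payoffs gives 9q − 1 = −9q + 2 ⇒ q = 1/6.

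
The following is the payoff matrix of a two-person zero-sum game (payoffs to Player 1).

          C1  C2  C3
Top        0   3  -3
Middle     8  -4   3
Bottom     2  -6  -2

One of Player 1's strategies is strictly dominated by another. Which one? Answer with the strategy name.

Middle gives a strictly higher payoff than Bottom against every column: 8 > 2, -4 > -6, 3 > -2.
So Bottom is strictly dominated and Player 1 never plays it.

Bottom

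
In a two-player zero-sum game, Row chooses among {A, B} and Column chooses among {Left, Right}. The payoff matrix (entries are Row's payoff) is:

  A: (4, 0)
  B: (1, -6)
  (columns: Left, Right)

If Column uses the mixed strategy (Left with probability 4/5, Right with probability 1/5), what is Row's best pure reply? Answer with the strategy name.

Expected payoff of A: (4/5)·4 + (1/5)·0 = 16/5.
Expected payoff of B: (4/5)·1 + (1/5)·(-6) = -2/5.
The largest is 16/5, so Row's best response is A.

A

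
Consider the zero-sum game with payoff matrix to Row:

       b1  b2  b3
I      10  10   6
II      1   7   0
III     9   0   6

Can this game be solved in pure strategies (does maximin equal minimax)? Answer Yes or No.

Yes

Row minima: I → 6, II → 0, III → 0; maximin = 6.
Column maxima: b1 → 10, b2 → 10, b3 → 6; minimax = 6.
maximin = minimax = 6, so a saddle point exists.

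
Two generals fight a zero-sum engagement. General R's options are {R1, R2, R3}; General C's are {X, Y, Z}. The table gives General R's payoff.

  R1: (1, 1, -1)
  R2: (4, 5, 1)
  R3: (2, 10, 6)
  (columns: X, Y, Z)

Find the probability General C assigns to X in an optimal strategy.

5/7

Row minima: R1 → -1, R2 → 1, R3 → 2; maximin = 2.
Column maxima: X → 4, Y → 10, Z → 6; minimax = 4.
2 ≠ 4, so there is no saddle point; optimal play is mixed.
R1 is strictly dominated by R2, so General R never plays it.
With R1 eliminated, Y is strictly dominated by X (it gives General R strictly more in every remaining row), so General C never plays it.
On the remaining 2×2 (R2, R3 vs X, Z):
Let General R play R2 with probability p. Expected payoff against X: 4p + 2(1−p) = 2p + 2; against Z: 1p + 6(1−p) = −5p + 6.
Setting these equal: 2p + 2 = −5p + 6 ⇒ 7p = 4 ⇒ p = 4/7, and the value is (2)·(4/7) + 2 = 22/7.
For General C: with q = P(X), equating R2's and R3's payoffs gives 3q + 1 = −4q + 6 ⇒ q = 5/7.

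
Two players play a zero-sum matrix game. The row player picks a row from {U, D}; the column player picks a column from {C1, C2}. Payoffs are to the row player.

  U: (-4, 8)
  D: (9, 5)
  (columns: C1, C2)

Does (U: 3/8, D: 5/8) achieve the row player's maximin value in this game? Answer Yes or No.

No

Against C1 this mix gives (3/8)·(-4) + (5/8)·9 = 33/8.
Against C2 this mix gives (3/8)·8 + (5/8)·5 = 49/8.
The column player will play C1, holding the row player to 33/8. Shifting weight toward the row that does better against C1 would raise this floor (the equalizing mix achieves 23/4 against both C1 and C2), so the proposed strategy is not optimal.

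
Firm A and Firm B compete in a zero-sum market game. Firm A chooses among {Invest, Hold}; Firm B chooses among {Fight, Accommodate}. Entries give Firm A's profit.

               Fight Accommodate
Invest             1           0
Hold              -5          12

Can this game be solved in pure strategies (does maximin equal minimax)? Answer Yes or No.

No

Row minima: Invest → 0, Hold → -5; maximin = 0.
Column maxima: Fight → 1, Accommodate → 12; minimax = 1.
0 ≠ 1, so no pure-strategy equilibrium exists.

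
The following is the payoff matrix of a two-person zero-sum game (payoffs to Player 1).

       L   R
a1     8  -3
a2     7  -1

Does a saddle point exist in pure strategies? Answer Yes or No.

Row minima: a1 → -3, a2 → -1; maximin = -1.
Column maxima: L → 8, R → -1; minimax = -1.
maximin = minimax = -1, so a saddle point exists.

Yes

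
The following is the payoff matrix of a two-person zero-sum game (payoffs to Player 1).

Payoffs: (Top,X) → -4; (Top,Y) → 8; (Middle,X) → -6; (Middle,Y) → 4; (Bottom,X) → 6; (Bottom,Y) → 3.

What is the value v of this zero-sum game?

4

Row minima: Top → -4, Middle → -6, Bottom → 3; maximin = 3.
Column maxima: X → 6, Y → 8; minimax = 6.
3 ≠ 6, so there is no saddle point; optimal play is mixed.
Middle is strictly dominated by Top, so Player 1 never plays it.
On the remaining 2×2 (Top, Bottom vs X, Y):
Let Player 1 play Top with probability p. Expected payoff against X: (-4)p + 6(1−p) = −10p + 6; against Y: 8p + 3(1−p) = 5p + 3.
Setting these equal: −10p + 6 = 5p + 3 ⇒ −15p = -3 ⇒ p = 1/5, and the value is (-10)·(1/5) + 6 = 4.
For Player 2: with q = P(X), equating Top's and Bottom's payoffs gives −12q + 8 = 3q + 3 ⇒ q = 1/3.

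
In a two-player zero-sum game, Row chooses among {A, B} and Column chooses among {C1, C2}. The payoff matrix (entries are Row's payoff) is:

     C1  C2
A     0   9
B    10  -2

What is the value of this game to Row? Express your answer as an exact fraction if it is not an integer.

30/7

Row minima: A → 0, B → -2; maximin = 0.
Column maxima: C1 → 10, C2 → 9; minimax = 9.
0 ≠ 9, so there is no saddle point; optimal play is mixed.
Let Row play A with probability p. Expected payoff against C1: 0p + 10(1−p) = −10p + 10; against C2: 9p + (-2)(1−p) = 11p − 2.
Setting these equal: −10p + 10 = 11p − 2 ⇒ −21p = -12 ⇒ p = 4/7, and the value is (-10)·(4/7) + 10 = 30/7.
For Column: with q = P(C1), equating A's and B's payoffs gives −9q + 9 = 12q − 2 ⇒ q = 11/21.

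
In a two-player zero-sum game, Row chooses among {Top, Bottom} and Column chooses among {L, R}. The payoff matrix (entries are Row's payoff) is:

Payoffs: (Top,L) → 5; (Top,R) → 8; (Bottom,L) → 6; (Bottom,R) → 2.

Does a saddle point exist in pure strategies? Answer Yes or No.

Row minima: Top → 5, Bottom → 2; maximin = 5.
Column maxima: L → 6, R → 8; minimax = 6.
5 ≠ 6, so no pure-strategy equilibrium exists.

No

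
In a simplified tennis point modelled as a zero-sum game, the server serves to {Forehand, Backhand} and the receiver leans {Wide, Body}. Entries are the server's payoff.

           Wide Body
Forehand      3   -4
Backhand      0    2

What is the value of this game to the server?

Row minima: Forehand → -4, Backhand → 0; maximin = 0.
Column maxima: Wide → 3, Body → 2; minimax = 2.
0 ≠ 2, so there is no saddle point; optimal play is mixed.
Let the server play Forehand with probability p. Expected payoff against Wide: 3p + 0(1−p) = 3p; against Body: (-4)p + 2(1−p) = −6p + 2.
Setting these equal: 3p = −6p + 2 ⇒ 9p = 2 ⇒ p = 2/9, and the value is (3)·(2/9) = 2/3.
For the receiver: with q = P(Wide), equating Forehand's and Backhand's payoffs gives 7q − 4 = −2q + 2 ⇒ q = 2/3.

2/3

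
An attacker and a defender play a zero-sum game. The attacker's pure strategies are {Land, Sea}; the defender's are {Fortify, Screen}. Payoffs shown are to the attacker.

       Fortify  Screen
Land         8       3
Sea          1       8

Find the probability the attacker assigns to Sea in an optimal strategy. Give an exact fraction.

5/12

Row minima: Land → 3, Sea → 1; maximin = 3.
Column maxima: Fortify → 8, Screen → 8; minimax = 8.
3 ≠ 8, so there is no saddle point; optimal play is mixed.
Let the attacker play Land with probability p. Expected payoff against Fortify: 8p + 1(1−p) = 7p + 1; against Screen: 3p + 8(1−p) = −5p + 8.
Setting these equal: 7p + 1 = −5p + 8 ⇒ 12p = 7 ⇒ p = 7/12, and the value is (7)·(7/12) + 1 = 61/12.
For the defender: with q = P(Fortify), equating Land's and Sea's payoffs gives 5q + 3 = −7q + 8 ⇒ q = 5/12.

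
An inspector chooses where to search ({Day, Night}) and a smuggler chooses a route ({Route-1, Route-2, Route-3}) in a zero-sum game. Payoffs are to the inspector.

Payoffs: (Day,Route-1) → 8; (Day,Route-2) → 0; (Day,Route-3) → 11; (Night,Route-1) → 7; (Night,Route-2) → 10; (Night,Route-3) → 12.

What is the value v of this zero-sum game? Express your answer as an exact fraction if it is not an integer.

80/11

Row minima: Day → 0, Night → 7; maximin = 7.
Column maxima: Route-1 → 8, Route-2 → 10, Route-3 → 12; minimax = 8.
7 ≠ 8, so there is no saddle point; optimal play is mixed.
Route-3 is strictly dominated by Route-1 (it gives the inspector strictly more in every row), so the smuggler never plays it.
On the remaining 2×2 (Day, Night vs Route-1, Route-2):
Let the inspector play Day with probability p. Expected payoff against Route-1: 8p + 7(1−p) = p + 7; against Route-2: 0p + 10(1−p) = −10p + 10.
Setting these equal: p + 7 = −10p + 10 ⇒ 11p = 3 ⇒ p = 3/11, and the value is (1)·(3/11) + 7 = 80/11.
For the smuggler: with q = P(Route-1), equating Day's and Night's payoffs gives 8q = −3q + 10 ⇒ q = 10/11.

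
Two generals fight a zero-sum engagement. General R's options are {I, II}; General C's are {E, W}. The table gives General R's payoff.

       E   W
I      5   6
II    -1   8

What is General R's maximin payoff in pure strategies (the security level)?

Row minima: I → 5, II → -1.
The best of these is 5.

5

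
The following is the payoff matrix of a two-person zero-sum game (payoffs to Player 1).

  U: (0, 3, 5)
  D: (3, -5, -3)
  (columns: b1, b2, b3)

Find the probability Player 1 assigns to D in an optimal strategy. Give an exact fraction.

Row minima: U → 0, D → -5; maximin = 0.
Column maxima: b1 → 3, b2 → 3, b3 → 5; minimax = 3.
0 ≠ 3, so there is no saddle point; optimal play is mixed.
b3 is strictly dominated by b2 (it gives Player 1 strictly more in every row), so Player 2 never plays it.
On the remaining 2×2 (U, D vs b1, b2):
Let Player 1 play U with probability p. Expected payoff against b1: 0p + 3(1−p) = −3p + 3; against b2: 3p + (-5)(1−p) = 8p − 5.
Setting these equal: −3p + 3 = 8p − 5 ⇒ −11p = -8 ⇒ p = 8/11, and the value is (-3)·(8/11) + 3 = 9/11.
For Player 2: with q = P(b1), equating U's and D's payoffs gives −3q + 3 = 8q − 5 ⇒ q = 8/11.

3/11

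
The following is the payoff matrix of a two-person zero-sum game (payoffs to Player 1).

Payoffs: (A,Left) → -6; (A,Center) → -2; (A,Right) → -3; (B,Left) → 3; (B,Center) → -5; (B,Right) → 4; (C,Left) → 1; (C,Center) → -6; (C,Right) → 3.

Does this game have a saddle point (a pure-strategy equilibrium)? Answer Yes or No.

No

Row minima: A → -6, B → -5, C → -6; maximin = -5.
Column maxima: Left → 3, Center → -2, Right → 4; minimax = -2.
-5 ≠ -2, so no pure-strategy equilibrium exists.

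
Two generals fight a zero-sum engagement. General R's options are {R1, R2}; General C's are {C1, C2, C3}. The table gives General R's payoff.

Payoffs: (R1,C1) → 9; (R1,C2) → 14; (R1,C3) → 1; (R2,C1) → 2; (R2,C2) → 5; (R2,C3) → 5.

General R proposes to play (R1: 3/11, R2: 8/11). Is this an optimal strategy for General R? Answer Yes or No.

Yes

Against C1 this mix gives (3/11)·9 + (8/11)·2 = 43/11.
Against C2 this mix gives (3/11)·14 + (8/11)·5 = 82/11.
Against C3 this mix gives (3/11)·1 + (8/11)·5 = 43/11.
All of General C's active replies (C1, C3) yield 43/11, and no column does worse for General R. The mix makes General C indifferent and guarantees 43/11, so it is optimal.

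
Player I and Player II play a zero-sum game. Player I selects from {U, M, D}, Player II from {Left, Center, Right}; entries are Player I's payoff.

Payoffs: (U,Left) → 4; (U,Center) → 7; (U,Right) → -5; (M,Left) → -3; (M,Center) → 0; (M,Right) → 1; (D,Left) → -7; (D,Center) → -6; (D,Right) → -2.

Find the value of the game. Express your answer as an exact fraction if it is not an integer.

-11/13

Row minima: U → -5, M → -3, D → -7; maximin = -3.
Column maxima: Left → 4, Center → 7, Right → 1; minimax = 1.
-3 ≠ 1, so there is no saddle point; optimal play is mixed.
D is strictly dominated by M, so Player I never plays it.
Center is strictly dominated by Left (it gives Player I strictly more in every row), so Player II never plays it.
On the remaining 2×2 (U, M vs Left, Right):
Let Player I play U with probability p. Expected payoff against Left: 4p + (-3)(1−p) = 7p − 3; against Right: (-5)p + 1(1−p) = −6p + 1.
Setting these equal: 7p − 3 = −6p + 1 ⇒ 13p = 4 ⇒ p = 4/13, and the value is (7)·(4/13) − 3 = -11/13.
For Player II: with q = P(Left), equating U's and M's payoffs gives 9q − 5 = −4q + 1 ⇒ q = 6/13.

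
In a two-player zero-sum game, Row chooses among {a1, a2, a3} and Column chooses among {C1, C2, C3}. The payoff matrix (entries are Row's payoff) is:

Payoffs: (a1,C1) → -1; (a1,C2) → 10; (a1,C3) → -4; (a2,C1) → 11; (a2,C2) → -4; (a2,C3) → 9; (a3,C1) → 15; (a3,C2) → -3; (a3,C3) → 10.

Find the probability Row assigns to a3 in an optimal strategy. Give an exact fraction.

Row minima: a1 → -4, a2 → -4, a3 → -3; maximin = -3.
Column maxima: C1 → 15, C2 → 10, C3 → 10; minimax = 10.
-3 ≠ 10, so there is no saddle point; optimal play is mixed.
a2 is strictly dominated by a3, so Row never plays it.
C1 is strictly dominated by C3 (it gives Row strictly more in every row), so Column never plays it.
On the remaining 2×2 (a1, a3 vs C2, C3):
Let Row play a1 with probability p. Expected payoff against C2: 10p + (-3)(1−p) = 13p − 3; against C3: (-4)p + 10(1−p) = −14p + 10.
Setting these equal: 13p − 3 = −14p + 10 ⇒ 27p = 13 ⇒ p = 13/27, and the value is (13)·(13/27) − 3 = 88/27.
For Column: with q = P(C2), equating a1's and a3's payoffs gives 14q − 4 = −13q + 10 ⇒ q = 14/27.

14/27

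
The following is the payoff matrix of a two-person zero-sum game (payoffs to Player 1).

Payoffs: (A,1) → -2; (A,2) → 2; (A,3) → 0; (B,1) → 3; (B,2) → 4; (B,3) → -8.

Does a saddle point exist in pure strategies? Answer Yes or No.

No

Row minima: A → -2, B → -8; maximin = -2.
Column maxima: 1 → 3, 2 → 4, 3 → 0; minimax = 0.
-2 ≠ 0, so no pure-strategy equilibrium exists.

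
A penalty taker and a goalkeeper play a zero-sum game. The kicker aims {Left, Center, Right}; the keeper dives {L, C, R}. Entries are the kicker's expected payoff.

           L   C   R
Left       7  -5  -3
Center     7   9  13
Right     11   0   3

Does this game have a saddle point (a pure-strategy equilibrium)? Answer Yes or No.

Row minima: Left → -5, Center → 7, Right → 0; maximin = 7.
Column maxima: L → 11, C → 9, R → 13; minimax = 9.
7 ≠ 9, so no pure-strategy equilibrium exists.

No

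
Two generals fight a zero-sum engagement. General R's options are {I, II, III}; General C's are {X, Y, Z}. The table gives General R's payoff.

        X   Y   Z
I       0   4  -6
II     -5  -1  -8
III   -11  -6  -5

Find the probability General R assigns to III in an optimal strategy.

1/2

Row minima: I → -6, II → -8, III → -11; maximin = -6.
Column maxima: X → 0, Y → 4, Z → -5; minimax = -5.
-6 ≠ -5, so there is no saddle point; optimal play is mixed.
II is strictly dominated by I, so General R never plays it.
Y is strictly dominated by X (it gives General R strictly more in every row), so General C never plays it.
On the remaining 2×2 (I, III vs X, Z):
Let General R play I with probability p. Expected payoff against X: 0p + (-11)(1−p) = 11p − 11; against Z: (-6)p + (-5)(1−p) = −p − 5.
Setting these equal: 11p − 11 = −p − 5 ⇒ 12p = 6 ⇒ p = 1/2, and the value is (11)·(1/2) − 11 = -11/2.
For General C: with q = P(X), equating I's and III's payoffs gives 6q − 6 = −6q − 5 ⇒ q = 1/12.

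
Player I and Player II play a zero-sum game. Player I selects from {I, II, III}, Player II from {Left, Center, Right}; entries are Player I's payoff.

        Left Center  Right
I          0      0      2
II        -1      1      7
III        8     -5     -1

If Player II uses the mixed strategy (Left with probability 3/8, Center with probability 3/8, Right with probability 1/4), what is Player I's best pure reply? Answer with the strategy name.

II

Expected payoff of I: (3/8)·0 + (3/8)·0 + (1/4)·2 = 1/2.
Expected payoff of II: (3/8)·(-1) + (3/8)·1 + (1/4)·7 = 7/4.
Expected payoff of III: (3/8)·8 + (3/8)·(-5) + (1/4)·(-1) = 7/8.
The largest is 7/4, so Player I's best response is II.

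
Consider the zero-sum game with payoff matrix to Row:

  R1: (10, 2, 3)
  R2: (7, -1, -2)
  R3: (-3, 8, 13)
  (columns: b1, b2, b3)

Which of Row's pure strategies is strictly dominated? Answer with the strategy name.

R2

R1 gives a strictly higher payoff than R2 against every column: 10 > 7, 2 > -1, 3 > -2.
So R2 is strictly dominated and Row never plays it.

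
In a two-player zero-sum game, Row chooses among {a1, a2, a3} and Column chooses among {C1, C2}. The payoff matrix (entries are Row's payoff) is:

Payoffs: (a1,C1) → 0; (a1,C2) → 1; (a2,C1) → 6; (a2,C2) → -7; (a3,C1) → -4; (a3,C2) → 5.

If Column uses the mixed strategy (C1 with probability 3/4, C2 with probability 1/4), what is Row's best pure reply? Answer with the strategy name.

Expected payoff of a1: (3/4)·0 + (1/4)·1 = 1/4.
Expected payoff of a2: (3/4)·6 + (1/4)·(-7) = 11/4.
Expected payoff of a3: (3/4)·(-4) + (1/4)·5 = -7/4.
The largest is 11/4, so Row's best response is a2.

a2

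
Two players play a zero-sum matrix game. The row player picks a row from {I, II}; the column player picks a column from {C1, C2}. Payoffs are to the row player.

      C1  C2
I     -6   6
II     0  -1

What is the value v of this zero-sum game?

-6/13

Row minima: I → -6, II → -1; maximin = -1.
Column maxima: C1 → 0, C2 → 6; minimax = 0.
-1 ≠ 0, so there is no saddle point; optimal play is mixed.
Let the row player play I with probability p. Expected payoff against C1: (-6)p + 0(1−p) = −6p; against C2: 6p + (-1)(1−p) = 7p − 1.
Setting these equal: −6p = 7p − 1 ⇒ −13p = -1 ⇒ p = 1/13, and the value is (-6)·(1/13) = -6/13.
For the column player: with q = P(C1), equating I's and II's payoffs gives −12q + 6 = q − 1 ⇒ q = 7/13.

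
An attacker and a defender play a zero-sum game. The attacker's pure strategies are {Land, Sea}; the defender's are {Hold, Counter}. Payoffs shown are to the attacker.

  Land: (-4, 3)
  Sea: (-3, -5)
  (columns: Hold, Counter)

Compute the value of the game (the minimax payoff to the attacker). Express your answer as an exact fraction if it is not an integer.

-29/9

Row minima: Land → -4, Sea → -5; maximin = -4.
Column maxima: Hold → -3, Counter → 3; minimax = -3.
-4 ≠ -3, so there is no saddle point; optimal play is mixed.
Let the attacker play Land with probability p. Expected payoff against Hold: (-4)p + (-3)(1−p) = −p − 3; against Counter: 3p + (-5)(1−p) = 8p − 5.
Setting these equal: −p − 3 = 8p − 5 ⇒ −9p = -2 ⇒ p = 2/9, and the value is (-1)·(2/9) − 3 = -29/9.
For the defender: with q = P(Hold), equating Land's and Sea's payoffs gives −7q + 3 = 2q − 5 ⇒ q = 8/9.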